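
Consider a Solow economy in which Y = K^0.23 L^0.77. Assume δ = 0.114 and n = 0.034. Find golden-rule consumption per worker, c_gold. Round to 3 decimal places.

c_gold ≈ 0.878

The effective depreciation rate is n + δ = 0.034 + 0.114 = 0.148.
Setting f'(k) = n+δ gives 0.23·k^(0.23−1) = 0.148, hence k_gold = (0.23/0.148)^(1/0.77) ≈ 1.7728.
y_gold = 1.7728^0.23 ≈ 1.1408.
c_gold = y_gold − (n+δ)·k_gold = 1.1408 − 0.148·1.7728 ≈ 0.8784.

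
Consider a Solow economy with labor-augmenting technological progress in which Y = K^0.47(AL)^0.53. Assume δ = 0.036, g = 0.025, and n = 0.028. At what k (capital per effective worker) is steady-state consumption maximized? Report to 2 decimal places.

Capital per effective worker breaks even when investment replaces (n + g + δ)·k; here n + g + δ = 0.089.
Setting f'(k) = n+g+δ gives 0.47·k^(0.47−1) = 0.089, hence k_gold = (0.47/0.089)^(1/0.53) ≈ 23.0993.

k_gold ≈ 23.10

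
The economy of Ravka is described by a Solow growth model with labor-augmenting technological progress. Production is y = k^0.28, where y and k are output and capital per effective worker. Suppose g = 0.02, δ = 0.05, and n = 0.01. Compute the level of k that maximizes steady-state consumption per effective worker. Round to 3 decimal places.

Break-even investment rate: n + g + δ = 0.01 + 0.02 + 0.05 = 0.08.
Golden rule sets MPK = n+g+δ: 0.28·k^(0.28−1) = 0.08, so k_gold = (0.28/0.08)^(1/0.72) ≈ 5.6971.

k_gold ≈ 5.697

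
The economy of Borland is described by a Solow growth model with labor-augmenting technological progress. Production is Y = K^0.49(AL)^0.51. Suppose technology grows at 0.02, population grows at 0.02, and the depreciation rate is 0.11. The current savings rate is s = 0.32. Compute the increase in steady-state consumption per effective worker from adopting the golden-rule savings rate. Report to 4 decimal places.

Capital per effective worker breaks even when investment replaces (n + g + δ)·k; here n + g + δ = 0.15.
Current steady state (s = 0.32): k* = (0.32/0.15)^(1/0.51) ≈ 4.4179, y* = 4.4179^0.49 ≈ 2.0709, c* = (1−0.32)·2.0709 ≈ 1.4082.
At the golden rule the marginal product of capital equals n+g+δ: 0.49·k^(0.49−1) = 0.15. Solving, k_gold = (0.49/0.15)^(1/0.51) ≈ 10.1871.
y_gold = 10.1871^0.49 ≈ 3.1185, c_gold = y_gold − 0.15·k_gold ≈ 1.5904.
Gain: Δc = 1.5904 − 1.4082 ≈ 0.1822.

Δc ≈ 0.1822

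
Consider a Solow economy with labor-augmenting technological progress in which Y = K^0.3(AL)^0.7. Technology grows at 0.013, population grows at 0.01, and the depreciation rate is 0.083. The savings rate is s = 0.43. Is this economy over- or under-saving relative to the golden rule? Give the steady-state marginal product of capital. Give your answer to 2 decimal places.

over-saving; MPK ≈ 0.07

n + g + δ = 0.01 + 0.013 + 0.083 = 0.106.
Steady-state k*: s·k^0.3 = 0.106·k gives k* = (0.43/0.106)^(1/0.7) ≈ 7.3927.
MPK = 0.3·7.3927^(-0.7) ≈ 0.0740.
MPK < n+g+δ = 0.106, so the economy is dynamically inefficient (over-saving).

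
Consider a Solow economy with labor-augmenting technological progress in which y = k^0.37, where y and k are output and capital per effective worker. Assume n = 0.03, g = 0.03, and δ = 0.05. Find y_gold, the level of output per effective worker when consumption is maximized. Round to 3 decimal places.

y_gold ≈ 2.039

Break-even investment rate: n + g + δ = 0.03 + 0.03 + 0.05 = 0.11.
Golden rule sets MPK = n+g+δ: 0.37·k^(0.37−1) = 0.11, so k_gold = (0.37/0.11)^(1/0.63) ≈ 6.8581.
Output: y_gold = k_gold^0.37 = 6.8581^0.37 ≈ 2.0389.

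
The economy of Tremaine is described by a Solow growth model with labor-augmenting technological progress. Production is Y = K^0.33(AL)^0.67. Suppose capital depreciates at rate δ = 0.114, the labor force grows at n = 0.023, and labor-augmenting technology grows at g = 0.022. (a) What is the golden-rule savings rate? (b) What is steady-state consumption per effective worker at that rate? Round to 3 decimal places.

Break-even investment rate: n + g + δ = 0.023 + 0.022 + 0.114 = 0.159.
For Cobb-Douglas, s_gold equals capital's share: s_gold = 0.33.
Maximizing c = f(k) − (n+g+δ)·k gives f'(k) = n+g+δ, i.e. 0.33·k^(0.33−1) = 0.159, so k_gold = (0.33/0.159)^(1/0.67) ≈ 2.9738.
y_gold = 2.9738^0.33 ≈ 1.4328; c_gold = (1−0.33)·y_gold ≈ 0.9600.

(a) s_gold = 0.330; (b) c_gold ≈ 0.960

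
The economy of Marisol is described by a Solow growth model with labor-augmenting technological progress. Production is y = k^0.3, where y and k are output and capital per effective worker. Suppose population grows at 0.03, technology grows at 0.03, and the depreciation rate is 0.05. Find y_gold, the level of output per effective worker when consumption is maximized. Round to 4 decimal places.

The effective depreciation rate is n + g + δ = 0.03 + 0.03 + 0.05 = 0.11.
At the golden rule the marginal product of capital equals n+g+δ: 0.3·k^(0.3−1) = 0.11. Solving, k_gold = (0.3/0.11)^(1/0.7) ≈ 4.1925.
Output: y_gold = k_gold^0.3 = 4.1925^0.3 ≈ 1.5372.

y_gold ≈ 1.5372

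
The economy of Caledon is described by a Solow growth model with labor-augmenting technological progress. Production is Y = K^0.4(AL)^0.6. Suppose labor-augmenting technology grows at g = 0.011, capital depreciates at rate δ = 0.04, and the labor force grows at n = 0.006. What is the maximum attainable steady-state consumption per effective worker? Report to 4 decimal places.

c_gold ≈ 2.1993

Capital per effective worker breaks even when investment replaces (n + g + δ)·k; here n + g + δ = 0.057.
At the golden rule the marginal product of capital equals n+g+δ: 0.4·k^(0.4−1) = 0.057. Solving, k_gold = (0.4/0.057)^(1/0.6) ≈ 25.7222.
y_gold = 25.7222^0.4 ≈ 3.6654.
c_gold = y_gold − (n+g+δ)·k_gold = 3.6654 − 0.057·25.7222 ≈ 2.1993.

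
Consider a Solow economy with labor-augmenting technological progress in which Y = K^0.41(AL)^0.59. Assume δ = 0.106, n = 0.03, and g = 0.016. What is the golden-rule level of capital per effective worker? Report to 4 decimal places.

k_gold ≈ 5.3754

Break-even investment rate: n + g + δ = 0.03 + 0.016 + 0.106 = 0.152.
Golden rule sets MPK = n+g+δ: 0.41·k^(0.41−1) = 0.152, so k_gold = (0.41/0.152)^(1/0.59) ≈ 5.3754.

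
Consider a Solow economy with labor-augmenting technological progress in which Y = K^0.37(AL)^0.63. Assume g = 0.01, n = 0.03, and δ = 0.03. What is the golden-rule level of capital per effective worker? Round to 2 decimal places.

k_gold ≈ 14.05

Break-even investment rate: n + g + δ = 0.03 + 0.01 + 0.03 = 0.07.
At the golden rule the marginal product of capital equals n+g+δ: 0.37·k^(0.37−1) = 0.07. Solving, k_gold = (0.37/0.07)^(1/0.63) ≈ 14.0535.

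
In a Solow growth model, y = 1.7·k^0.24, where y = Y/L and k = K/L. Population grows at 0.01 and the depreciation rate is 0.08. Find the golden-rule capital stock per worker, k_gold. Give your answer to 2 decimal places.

k_gold ≈ 7.31

Break-even investment rate: n + δ = 0.01 + 0.08 = 0.09.
At the golden rule the marginal product of capital equals n+δ: 0.24·1.7·k^(0.24−1) = 0.09. Solving, k_gold = (0.24·1.7/0.09)^(1/0.76) ≈ 7.3065.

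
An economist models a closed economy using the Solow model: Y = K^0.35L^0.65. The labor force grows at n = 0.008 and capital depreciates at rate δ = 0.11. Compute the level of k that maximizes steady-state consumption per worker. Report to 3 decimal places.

n + δ = 0.008 + 0.11 = 0.118.
Setting f'(k) = n+δ gives 0.35·k^(0.35−1) = 0.118, hence k_gold = (0.35/0.118)^(1/0.65) ≈ 5.3265.

k_gold ≈ 5.326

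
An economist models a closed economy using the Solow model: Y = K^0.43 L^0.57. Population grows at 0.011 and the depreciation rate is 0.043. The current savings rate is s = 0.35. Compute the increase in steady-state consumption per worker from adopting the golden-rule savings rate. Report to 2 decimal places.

Capital per worker breaks even when investment replaces (n + δ)·k; here n + δ = 0.054.
Current steady state (s = 0.35): k* = (0.35/0.054)^(1/0.57) ≈ 26.5454, y* = 26.5454^0.43 ≈ 4.0956, c* = (1−0.35)·4.0956 ≈ 2.6621.
Setting f'(k) = n+δ gives 0.43·k^(0.43−1) = 0.054, hence k_gold = (0.43/0.054)^(1/0.57) ≈ 38.0919.
y_gold = 38.0919^0.43 ≈ 4.7836, c_gold = y_gold − 0.054·k_gold ≈ 2.7267.
Gain: Δc = 2.7267 − 2.6621 ≈ 0.0645.

Δc ≈ 0.06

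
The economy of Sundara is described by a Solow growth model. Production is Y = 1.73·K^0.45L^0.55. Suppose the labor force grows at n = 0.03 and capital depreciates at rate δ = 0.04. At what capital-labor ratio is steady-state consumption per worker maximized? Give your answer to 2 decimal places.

k_gold ≈ 79.82

The effective depreciation rate is n + δ = 0.03 + 0.04 = 0.07.
At the golden rule the marginal product of capital equals n+δ: 0.45·1.73·k^(0.45−1) = 0.07. Solving, k_gold = (0.45·1.73/0.07)^(1/0.55) ≈ 79.8197.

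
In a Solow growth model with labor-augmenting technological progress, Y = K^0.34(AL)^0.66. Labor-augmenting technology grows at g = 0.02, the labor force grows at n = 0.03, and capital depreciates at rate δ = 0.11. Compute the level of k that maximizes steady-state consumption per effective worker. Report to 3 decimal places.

k_gold ≈ 3.133

The effective depreciation rate is n + g + δ = 0.03 + 0.02 + 0.11 = 0.16.
Maximizing c = f(k) − (n+g+δ)·k gives f'(k) = n+g+δ, i.e. 0.34·k^(0.34−1) = 0.16, so k_gold = (0.34/0.16)^(1/0.66) ≈ 3.1333.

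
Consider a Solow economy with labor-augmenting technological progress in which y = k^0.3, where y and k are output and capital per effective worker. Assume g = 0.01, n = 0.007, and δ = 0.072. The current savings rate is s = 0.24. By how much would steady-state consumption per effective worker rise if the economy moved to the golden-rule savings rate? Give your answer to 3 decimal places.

n + g + δ = 0.007 + 0.01 + 0.072 = 0.089.
Current steady state (s = 0.24): k* = (0.24/0.089)^(1/0.7) ≈ 4.1253, y* = 4.1253^0.3 ≈ 1.5298, c* = (1−0.24)·1.5298 ≈ 1.1627.
At the golden rule the marginal product of capital equals n+g+δ: 0.3·k^(0.3−1) = 0.089. Solving, k_gold = (0.3/0.089)^(1/0.7) ≈ 5.6742.
y_gold = 5.6742^0.3 ≈ 1.6833, c_gold = y_gold − 0.089·k_gold ≈ 1.1783.
Gain: Δc = 1.1783 − 1.1627 ≈ 0.0157.

Δc ≈ 0.016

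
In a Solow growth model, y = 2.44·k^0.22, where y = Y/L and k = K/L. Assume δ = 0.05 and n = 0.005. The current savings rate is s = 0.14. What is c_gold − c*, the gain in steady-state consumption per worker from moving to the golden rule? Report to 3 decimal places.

Δc ≈ 0.106

The effective depreciation rate is n + δ = 0.005 + 0.05 = 0.055.
Current steady state (s = 0.14): k* = (0.14·2.44/0.055)^(1/0.78) ≈ 10.3960, y* = 2.44·10.3960^0.22 ≈ 4.0841, c* = (1−0.14)·4.0841 ≈ 3.5124.
At the golden rule the marginal product of capital equals n+δ: 0.22·2.44·k^(0.22−1) = 0.055. Solving, k_gold = (0.22·2.44/0.055)^(1/0.78) ≈ 18.5578.
y_gold = 2.44·18.5578^0.22 ≈ 4.6394, c_gold = y_gold − 0.055·k_gold ≈ 3.6188.
Gain: Δc = 3.6188 − 3.5124 ≈ 0.1064.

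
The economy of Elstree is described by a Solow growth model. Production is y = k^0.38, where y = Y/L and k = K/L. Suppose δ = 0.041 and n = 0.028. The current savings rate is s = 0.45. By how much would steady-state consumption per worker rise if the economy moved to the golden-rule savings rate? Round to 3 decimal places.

Break-even investment rate: n + δ = 0.028 + 0.041 = 0.069.
Current steady state (s = 0.45): k* = (0.45/0.069)^(1/0.62) ≈ 20.5821, y* = 20.5821^0.38 ≈ 3.1559, c* = (1−0.45)·3.1559 ≈ 1.7358.
Setting f'(k) = n+δ gives 0.38·k^(0.38−1) = 0.069, hence k_gold = (0.38/0.069)^(1/0.62) ≈ 15.6695.
y_gold = 15.6695^0.38 ≈ 2.8453, c_gold = y_gold − 0.069·k_gold ≈ 1.7641.
Gain: Δc = 1.7641 − 1.7358 ≈ 0.0283.

Δc ≈ 0.028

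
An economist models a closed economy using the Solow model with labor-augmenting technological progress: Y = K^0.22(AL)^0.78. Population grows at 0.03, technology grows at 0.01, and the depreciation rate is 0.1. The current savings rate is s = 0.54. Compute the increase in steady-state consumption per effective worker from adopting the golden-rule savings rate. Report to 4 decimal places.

The effective depreciation rate is n + g + δ = 0.03 + 0.01 + 0.1 = 0.14.
Current steady state (s = 0.54): k* = (0.54/0.14)^(1/0.78) ≈ 5.6445, y* = 5.6445^0.22 ≈ 1.4634, c* = (1−0.54)·1.4634 ≈ 0.6732.
At the golden rule the marginal product of capital equals n+g+δ: 0.22·k^(0.22−1) = 0.14. Solving, k_gold = (0.22/0.14)^(1/0.78) ≈ 1.7851.
y_gold = 1.7851^0.22 ≈ 1.1360, c_gold = y_gold − 0.14·k_gold ≈ 0.8861.
Gain: Δc = 0.8861 − 0.6732 ≈ 0.2129.

Δc ≈ 0.2129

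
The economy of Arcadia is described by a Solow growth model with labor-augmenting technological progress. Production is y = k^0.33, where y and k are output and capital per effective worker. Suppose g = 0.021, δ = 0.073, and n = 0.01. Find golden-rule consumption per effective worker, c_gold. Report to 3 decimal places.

c_gold ≈ 1.183

Break-even investment rate: n + g + δ = 0.01 + 0.021 + 0.073 = 0.104.
Setting f'(k) = n+g+δ gives 0.33·k^(0.33−1) = 0.104, hence k_gold = (0.33/0.104)^(1/0.67) ≈ 5.6037.
y_gold = 5.6037^0.33 ≈ 1.7660.
c_gold = y_gold − (n+g+δ)·k_gold = 1.7660 − 0.104·5.6037 ≈ 1.1832.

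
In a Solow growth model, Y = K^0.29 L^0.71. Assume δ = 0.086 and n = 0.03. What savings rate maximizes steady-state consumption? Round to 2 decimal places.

s_gold = 0.29

The effective depreciation rate is n + δ = 0.03 + 0.086 = 0.116.
At the golden rule MPK = n+δ, and in any Cobb-Douglas steady state s = (n+δ)·k/y = MPK·k/y = capital's share 0.29.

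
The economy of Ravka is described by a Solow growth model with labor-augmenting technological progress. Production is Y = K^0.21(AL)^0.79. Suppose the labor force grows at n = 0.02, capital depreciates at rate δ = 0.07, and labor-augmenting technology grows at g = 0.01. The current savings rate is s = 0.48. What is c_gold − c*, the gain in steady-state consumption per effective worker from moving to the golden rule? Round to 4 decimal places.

Δc ≈ 0.1732

n + g + δ = 0.02 + 0.01 + 0.07 = 0.1.
Current steady state (s = 0.48): k* = (0.48/0.1)^(1/0.79) ≈ 7.2833, y* = 7.2833^0.21 ≈ 1.5174, c* = (1−0.48)·1.5174 ≈ 0.7890.
At the golden rule the marginal product of capital equals n+g+δ: 0.21·k^(0.21−1) = 0.1. Solving, k_gold = (0.21/0.1)^(1/0.79) ≈ 2.5578.
y_gold = 2.5578^0.21 ≈ 1.2180, c_gold = y_gold − 0.1·k_gold ≈ 0.9622.
Gain: Δc = 0.9622 − 0.7890 ≈ 0.1732.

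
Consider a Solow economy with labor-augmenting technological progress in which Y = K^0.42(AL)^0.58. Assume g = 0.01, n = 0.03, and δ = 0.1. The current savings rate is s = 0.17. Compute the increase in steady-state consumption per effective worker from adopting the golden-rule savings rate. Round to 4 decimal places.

Δc ≈ 0.3298

Break-even investment rate: n + g + δ = 0.03 + 0.01 + 0.1 = 0.14.
Current steady state (s = 0.17): k* = (0.17/0.14)^(1/0.58) ≈ 1.3976, y* = 1.3976^0.42 ≈ 1.1510, c* = (1−0.17)·1.1510 ≈ 0.9553.
Golden rule sets MPK = n+g+δ: 0.42·k^(0.42−1) = 0.14, so k_gold = (0.42/0.14)^(1/0.58) ≈ 6.6470.
y_gold = 6.6470^0.42 ≈ 2.2157, c_gold = y_gold − 0.14·k_gold ≈ 1.2851.
Gain: Δc = 1.2851 − 0.9553 ≈ 0.3298.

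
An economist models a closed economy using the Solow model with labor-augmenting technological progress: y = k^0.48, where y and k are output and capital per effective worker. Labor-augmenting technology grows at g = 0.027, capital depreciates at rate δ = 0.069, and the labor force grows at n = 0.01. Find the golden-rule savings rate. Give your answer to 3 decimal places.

s_gold = 0.480

Capital per effective worker breaks even when investment replaces (n + g + δ)·k; here n + g + δ = 0.106.
At the golden rule MPK = n+g+δ, and in any Cobb-Douglas steady state s = (n+g+δ)·k/y = MPK·k/y = capital's share 0.48.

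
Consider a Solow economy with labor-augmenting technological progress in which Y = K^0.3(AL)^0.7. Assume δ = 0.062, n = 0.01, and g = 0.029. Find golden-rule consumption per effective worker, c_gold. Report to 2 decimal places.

The effective depreciation rate is n + g + δ = 0.01 + 0.029 + 0.062 = 0.101.
Golden rule sets MPK = n+g+δ: 0.3·k^(0.3−1) = 0.101, so k_gold = (0.3/0.101)^(1/0.7) ≈ 4.7362.
y_gold = 4.7362^0.3 ≈ 1.5945.
c_gold = y_gold − (n+g+δ)·k_gold = 1.5945 − 0.101·4.7362 ≈ 1.1162.

c_gold ≈ 1.12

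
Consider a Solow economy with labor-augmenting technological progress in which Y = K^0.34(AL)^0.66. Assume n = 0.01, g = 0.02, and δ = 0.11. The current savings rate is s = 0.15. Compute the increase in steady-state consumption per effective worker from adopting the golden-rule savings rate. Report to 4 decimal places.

n + g + δ = 0.01 + 0.02 + 0.11 = 0.14.
Current steady state (s = 0.15): k* = (0.15/0.14)^(1/0.66) ≈ 1.1102, y* = 1.1102^0.34 ≈ 1.0362, c* = (1−0.15)·1.0362 ≈ 0.8808.
At the golden rule the marginal product of capital equals n+g+δ: 0.34·k^(0.34−1) = 0.14. Solving, k_gold = (0.34/0.14)^(1/0.66) ≈ 3.8359.
y_gold = 3.8359^0.34 ≈ 1.5795, c_gold = y_gold − 0.14·k_gold ≈ 1.0425.
Gain: Δc = 1.0425 − 0.8808 ≈ 0.1617.

Δc ≈ 0.1617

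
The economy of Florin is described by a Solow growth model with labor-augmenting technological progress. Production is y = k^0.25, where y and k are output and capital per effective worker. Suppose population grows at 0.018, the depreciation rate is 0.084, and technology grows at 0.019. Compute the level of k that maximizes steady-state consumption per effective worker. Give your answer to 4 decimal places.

Capital per effective worker breaks even when investment replaces (n + g + δ)·k; here n + g + δ = 0.121.
Setting f'(k) = n+g+δ gives 0.25·k^(0.25−1) = 0.121, hence k_gold = (0.25/0.121)^(1/0.75) ≈ 2.6315.

k_gold ≈ 2.6315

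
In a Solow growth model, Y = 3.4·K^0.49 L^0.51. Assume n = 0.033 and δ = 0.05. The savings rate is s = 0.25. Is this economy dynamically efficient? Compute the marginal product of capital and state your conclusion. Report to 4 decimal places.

dynamically efficient; MPK ≈ 0.1627

Break-even investment rate: n + δ = 0.033 + 0.05 = 0.083.
Steady-state k*: s·A·k^0.49 = 0.083·k gives k* = (0.25·3.4/0.083)^(1/0.51) ≈ 95.7327.
MPK = 0.49·3.4·95.7327^(-0.51) ≈ 0.1627.
MPK > n+δ = 0.083, so the economy is dynamically efficient (under-saving).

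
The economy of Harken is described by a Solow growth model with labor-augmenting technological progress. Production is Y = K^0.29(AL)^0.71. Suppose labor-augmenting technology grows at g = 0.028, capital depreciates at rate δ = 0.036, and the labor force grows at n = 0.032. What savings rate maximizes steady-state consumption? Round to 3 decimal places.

Capital per effective worker breaks even when investment replaces (n + g + δ)·k; here n + g + δ = 0.096.
At the golden rule MPK = n+g+δ, and in any Cobb-Douglas steady state s = (n+g+δ)·k/y = MPK·k/y = capital's share 0.29.

s_gold = 0.290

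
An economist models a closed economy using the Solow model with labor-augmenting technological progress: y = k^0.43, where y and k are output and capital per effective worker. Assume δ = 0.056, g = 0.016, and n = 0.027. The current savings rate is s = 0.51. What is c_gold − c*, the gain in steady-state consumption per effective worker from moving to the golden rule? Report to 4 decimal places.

Δc ≈ 0.0384

Break-even investment rate: n + g + δ = 0.027 + 0.016 + 0.056 = 0.099.
Current steady state (s = 0.51): k* = (0.51/0.099)^(1/0.57) ≈ 17.7423, y* = 17.7423^0.43 ≈ 3.4441, c* = (1−0.51)·3.4441 ≈ 1.6876.
At the golden rule the marginal product of capital equals n+g+δ: 0.43·k^(0.43−1) = 0.099. Solving, k_gold = (0.43/0.099)^(1/0.57) ≈ 13.1524.
y_gold = 13.1524^0.43 ≈ 3.0281, c_gold = y_gold − 0.099·k_gold ≈ 1.7260.
Gain: Δc = 1.7260 − 1.6876 ≈ 0.0384.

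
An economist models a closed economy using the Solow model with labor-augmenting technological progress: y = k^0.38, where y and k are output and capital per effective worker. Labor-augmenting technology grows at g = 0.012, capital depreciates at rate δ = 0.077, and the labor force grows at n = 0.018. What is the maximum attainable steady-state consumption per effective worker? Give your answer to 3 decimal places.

Capital per effective worker breaks even when investment replaces (n + g + δ)·k; here n + g + δ = 0.107.
Setting f'(k) = n+g+δ gives 0.38·k^(0.38−1) = 0.107, hence k_gold = (0.38/0.107)^(1/0.62) ≈ 7.7222.
y_gold = 7.7222^0.38 ≈ 2.1744.
c_gold = y_gold − (n+g+δ)·k_gold = 2.1744 − 0.107·7.7222 ≈ 1.3481.

c_gold ≈ 1.348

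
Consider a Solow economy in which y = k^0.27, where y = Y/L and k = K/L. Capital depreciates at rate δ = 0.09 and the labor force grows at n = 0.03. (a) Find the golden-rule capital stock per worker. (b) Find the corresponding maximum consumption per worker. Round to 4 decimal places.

(a) k_gold ≈ 3.0370; (b) c_gold ≈ 0.9853

The effective depreciation rate is n + δ = 0.03 + 0.09 = 0.12.
Maximizing c = f(k) − (n+δ)·k gives f'(k) = n+δ, i.e. 0.27·k^(0.27−1) = 0.12, so k_gold = (0.27/0.12)^(1/0.73) ≈ 3.0370.
y_gold = 3.0370^0.27 ≈ 1.3498; c_gold = y_gold − 0.12·k_gold ≈ 0.9853.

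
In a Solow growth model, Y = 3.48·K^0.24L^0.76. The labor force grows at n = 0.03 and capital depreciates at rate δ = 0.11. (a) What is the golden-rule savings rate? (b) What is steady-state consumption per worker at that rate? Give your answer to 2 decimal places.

Break-even investment rate: n + δ = 0.03 + 0.11 = 0.14.
For Cobb-Douglas, s_gold equals capital's share: s_gold = 0.24.
Golden rule sets MPK = n+δ: 0.24·3.48·k^(0.24−1) = 0.14, so k_gold = (0.24·3.48/0.14)^(1/0.76) ≈ 10.4860.
y_gold = 3.48·10.4860^0.24 ≈ 6.1168; c_gold = (1−0.24)·y_gold ≈ 4.6488.

(a) s_gold = 0.24; (b) c_gold ≈ 4.65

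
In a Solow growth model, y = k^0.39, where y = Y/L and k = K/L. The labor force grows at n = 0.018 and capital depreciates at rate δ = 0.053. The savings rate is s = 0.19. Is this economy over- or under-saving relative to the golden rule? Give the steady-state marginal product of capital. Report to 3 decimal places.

n + δ = 0.018 + 0.053 = 0.071.
Steady-state k*: s·k^0.39 = 0.071·k gives k* = (0.19/0.071)^(1/0.61) ≈ 5.0213.
MPK = 0.39·5.0213^(-0.61) ≈ 0.1457.
MPK > n+δ = 0.071, so the economy is dynamically efficient (under-saving).

under-saving; MPK ≈ 0.146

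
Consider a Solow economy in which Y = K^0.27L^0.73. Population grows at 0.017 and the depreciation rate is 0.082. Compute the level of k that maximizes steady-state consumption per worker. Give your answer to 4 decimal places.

k_gold ≈ 3.9527

The effective depreciation rate is n + δ = 0.017 + 0.082 = 0.099.
Setting f'(k) = n+δ gives 0.27·k^(0.27−1) = 0.099, hence k_gold = (0.27/0.099)^(1/0.73) ≈ 3.9527.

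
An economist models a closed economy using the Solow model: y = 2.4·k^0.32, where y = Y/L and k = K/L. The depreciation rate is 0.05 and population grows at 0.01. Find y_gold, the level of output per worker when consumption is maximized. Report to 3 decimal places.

y_gold ≈ 7.966

n + δ = 0.01 + 0.05 = 0.06.
Golden rule sets MPK = n+δ: 0.32·2.4·k^(0.32−1) = 0.06, so k_gold = (0.32·2.4/0.06)^(1/0.68) ≈ 42.4864.
Output: y_gold = 2.4·k_gold^0.32 = 2.4·42.4864^0.32 ≈ 7.9662.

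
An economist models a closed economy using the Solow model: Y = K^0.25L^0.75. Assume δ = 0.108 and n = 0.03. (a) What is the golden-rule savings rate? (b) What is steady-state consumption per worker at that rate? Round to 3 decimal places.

Capital per worker breaks even when investment replaces (n + δ)·k; here n + δ = 0.138.
For Cobb-Douglas, s_gold equals capital's share: s_gold = 0.25.
Setting f'(k) = n+δ gives 0.25·k^(0.25−1) = 0.138, hence k_gold = (0.25/0.138)^(1/0.75) ≈ 2.2084.
y_gold = 2.2084^0.25 ≈ 1.2190; c_gold = (1−0.25)·y_gold ≈ 0.9143.

(a) s_gold = 0.250; (b) c_gold ≈ 0.914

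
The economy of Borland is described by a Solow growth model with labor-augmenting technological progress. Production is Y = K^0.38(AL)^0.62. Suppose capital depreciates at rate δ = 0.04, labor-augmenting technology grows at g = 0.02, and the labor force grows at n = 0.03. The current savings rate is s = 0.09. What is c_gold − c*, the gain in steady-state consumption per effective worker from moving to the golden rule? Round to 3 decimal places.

Δc ≈ 0.589

Break-even investment rate: n + g + δ = 0.03 + 0.02 + 0.04 = 0.09.
Current steady state (s = 0.09): k* = (0.09/0.09)^(1/0.62) ≈ 1.0000, y* = 1.0000^0.38 ≈ 1.0000, c* = (1−0.09)·1.0000 ≈ 0.9100.
Maximizing c = f(k) − (n+g+δ)·k gives f'(k) = n+g+δ, i.e. 0.38·k^(0.38−1) = 0.09, so k_gold = (0.38/0.09)^(1/0.62) ≈ 10.2079.
y_gold = 10.2079^0.38 ≈ 2.4177, c_gold = y_gold − 0.09·k_gold ≈ 1.4990.
Gain: Δc = 1.4990 − 0.9100 ≈ 0.5890.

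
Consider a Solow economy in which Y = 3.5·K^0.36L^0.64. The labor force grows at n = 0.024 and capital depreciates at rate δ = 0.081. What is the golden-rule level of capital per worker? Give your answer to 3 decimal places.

Break-even investment rate: n + δ = 0.024 + 0.081 = 0.105.
At the golden rule the marginal product of capital equals n+δ: 0.36·3.5·k^(0.36−1) = 0.105. Solving, k_gold = (0.36·3.5/0.105)^(1/0.64) ≈ 48.5535.

k_gold ≈ 48.554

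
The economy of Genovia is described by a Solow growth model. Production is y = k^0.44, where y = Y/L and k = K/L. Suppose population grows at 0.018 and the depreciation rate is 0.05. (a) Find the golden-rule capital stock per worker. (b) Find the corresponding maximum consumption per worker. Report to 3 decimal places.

(a) k_gold ≈ 28.062; (b) c_gold ≈ 2.429

The effective depreciation rate is n + δ = 0.018 + 0.05 = 0.068.
At the golden rule the marginal product of capital equals n+δ: 0.44·k^(0.44−1) = 0.068. Solving, k_gold = (0.44/0.068)^(1/0.56) ≈ 28.0617.
y_gold = 28.0617^0.44 ≈ 4.3368; c_gold = y_gold − 0.068·k_gold ≈ 2.4286.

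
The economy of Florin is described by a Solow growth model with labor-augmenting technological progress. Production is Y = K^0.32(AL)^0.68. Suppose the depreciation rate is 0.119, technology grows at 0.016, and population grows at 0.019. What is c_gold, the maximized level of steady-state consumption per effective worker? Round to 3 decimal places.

Capital per effective worker breaks even when investment replaces (n + g + δ)·k; here n + g + δ = 0.154.
Setting f'(k) = n+g+δ gives 0.32·k^(0.32−1) = 0.154, hence k_gold = (0.32/0.154)^(1/0.68) ≈ 2.9316.
y_gold = 2.9316^0.32 ≈ 1.4108.
c_gold = y_gold − (n+g+δ)·k_gold = 1.4108 − 0.154·2.9316 ≈ 0.9594.

c_gold ≈ 0.959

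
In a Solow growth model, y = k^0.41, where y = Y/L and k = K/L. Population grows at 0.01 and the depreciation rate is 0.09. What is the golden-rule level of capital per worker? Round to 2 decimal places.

Capital per worker breaks even when investment replaces (n + δ)·k; here n + δ = 0.1.
At the golden rule the marginal product of capital equals n+δ: 0.41·k^(0.41−1) = 0.1. Solving, k_gold = (0.41/0.1)^(1/0.59) ≈ 10.9299.

k_gold ≈ 10.93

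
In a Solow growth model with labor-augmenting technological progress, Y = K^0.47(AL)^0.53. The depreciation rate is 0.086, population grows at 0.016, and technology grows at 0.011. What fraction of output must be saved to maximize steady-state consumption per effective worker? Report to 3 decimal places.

n + g + δ = 0.016 + 0.011 + 0.086 = 0.113.
At the golden rule MPK = n+g+δ, and in any Cobb-Douglas steady state s = (n+g+δ)·k/y = MPK·k/y = capital's share 0.47.

s_gold = 0.470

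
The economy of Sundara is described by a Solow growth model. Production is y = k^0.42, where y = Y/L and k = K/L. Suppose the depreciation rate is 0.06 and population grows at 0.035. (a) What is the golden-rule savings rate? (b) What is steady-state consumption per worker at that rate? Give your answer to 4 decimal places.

(a) s_gold = 0.4200; (b) c_gold ≈ 1.7017

The effective depreciation rate is n + δ = 0.035 + 0.06 = 0.095.
For Cobb-Douglas, s_gold equals capital's share: s_gold = 0.42.
Maximizing c = f(k) − (n+δ)·k gives f'(k) = n+δ, i.e. 0.42·k^(0.42−1) = 0.095, so k_gold = (0.42/0.095)^(1/0.58) ≈ 12.9711.
y_gold = 12.9711^0.42 ≈ 2.9339; c_gold = (1−0.42)·y_gold ≈ 1.7017.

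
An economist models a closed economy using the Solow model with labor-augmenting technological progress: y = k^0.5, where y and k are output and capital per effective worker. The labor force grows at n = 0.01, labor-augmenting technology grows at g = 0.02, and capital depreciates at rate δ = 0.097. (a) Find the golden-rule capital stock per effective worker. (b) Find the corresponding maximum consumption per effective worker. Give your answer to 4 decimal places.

Capital per effective worker breaks even when investment replaces (n + g + δ)·k; here n + g + δ = 0.127.
Setting f'(k) = n+g+δ gives 0.5·k^(0.5−1) = 0.127, hence k_gold = (0.5/0.127)^(1/0.5) ≈ 15.5000.
y_gold = 15.5000^0.5 ≈ 3.9370; c_gold = y_gold − 0.127·k_gold ≈ 1.9685.

(a) k_gold ≈ 15.5000; (b) c_gold ≈ 1.9685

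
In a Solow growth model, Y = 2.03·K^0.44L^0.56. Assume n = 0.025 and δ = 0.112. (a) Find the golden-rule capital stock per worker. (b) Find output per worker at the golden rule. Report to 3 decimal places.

(a) k_gold ≈ 28.443; (b) y_gold ≈ 8.856

n + δ = 0.025 + 0.112 = 0.137.
Setting f'(k) = n+δ gives 0.44·2.03·k^(0.44−1) = 0.137, hence k_gold = (0.44·2.03/0.137)^(1/0.56) ≈ 28.4432.
y_gold = 2.03·28.4432^0.44 ≈ 8.8562.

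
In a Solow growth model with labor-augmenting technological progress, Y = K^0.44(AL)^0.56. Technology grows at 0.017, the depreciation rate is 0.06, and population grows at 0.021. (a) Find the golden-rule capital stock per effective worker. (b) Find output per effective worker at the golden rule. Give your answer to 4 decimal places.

(a) k_gold ≈ 14.6114; (b) y_gold ≈ 3.2543

n + g + δ = 0.021 + 0.017 + 0.06 = 0.098.
Maximizing c = f(k) − (n+g+δ)·k gives f'(k) = n+g+δ, i.e. 0.44·k^(0.44−1) = 0.098, so k_gold = (0.44/0.098)^(1/0.56) ≈ 14.6114.
y_gold = 14.6114^0.44 ≈ 3.2543.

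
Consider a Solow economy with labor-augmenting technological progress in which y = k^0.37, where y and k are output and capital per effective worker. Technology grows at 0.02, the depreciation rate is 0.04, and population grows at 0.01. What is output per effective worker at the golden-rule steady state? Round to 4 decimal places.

y_gold ≈ 2.6588

Capital per effective worker breaks even when investment replaces (n + g + δ)·k; here n + g + δ = 0.07.
Golden rule sets MPK = n+g+δ: 0.37·k^(0.37−1) = 0.07, so k_gold = (0.37/0.07)^(1/0.63) ≈ 14.0535.
Output: y_gold = k_gold^0.37 = 14.0535^0.37 ≈ 2.6588.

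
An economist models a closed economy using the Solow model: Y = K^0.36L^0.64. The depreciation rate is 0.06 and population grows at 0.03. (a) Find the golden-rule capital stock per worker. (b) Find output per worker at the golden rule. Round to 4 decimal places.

(a) k_gold ≈ 8.7241; (b) y_gold ≈ 2.1810

The effective depreciation rate is n + δ = 0.03 + 0.06 = 0.09.
Golden rule sets MPK = n+δ: 0.36·k^(0.36−1) = 0.09, so k_gold = (0.36/0.09)^(1/0.64) ≈ 8.7241.
y_gold = 8.7241^0.36 ≈ 2.1810.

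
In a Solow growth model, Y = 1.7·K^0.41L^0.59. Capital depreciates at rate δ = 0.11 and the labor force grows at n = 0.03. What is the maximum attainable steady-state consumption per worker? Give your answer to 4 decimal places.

Break-even investment rate: n + δ = 0.03 + 0.11 = 0.14.
Setting f'(k) = n+δ gives 0.41·1.7·k^(0.41−1) = 0.14, hence k_gold = (0.41·1.7/0.14)^(1/0.59) ≈ 15.1891.
y_gold = 1.7·15.1891^0.41 ≈ 5.1865.
c_gold = y_gold − (n+δ)·k_gold = 5.1865 − 0.14·15.1891 ≈ 3.0601.

c_gold ≈ 3.0601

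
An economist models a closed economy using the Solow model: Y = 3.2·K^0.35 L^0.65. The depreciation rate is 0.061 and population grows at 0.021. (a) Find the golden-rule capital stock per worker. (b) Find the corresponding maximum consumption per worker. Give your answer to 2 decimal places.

n + δ = 0.021 + 0.061 = 0.082.
Maximizing c = f(k) − (n+δ)·k gives f'(k) = n+δ, i.e. 0.35·3.2·k^(0.35−1) = 0.082, so k_gold = (0.35·3.2/0.082)^(1/0.65) ≈ 55.8182.
y_gold = 3.2·55.8182^0.35 ≈ 13.0774; c_gold = y_gold − 0.082·k_gold ≈ 8.5003.

(a) k_gold ≈ 55.82; (b) c_gold ≈ 8.50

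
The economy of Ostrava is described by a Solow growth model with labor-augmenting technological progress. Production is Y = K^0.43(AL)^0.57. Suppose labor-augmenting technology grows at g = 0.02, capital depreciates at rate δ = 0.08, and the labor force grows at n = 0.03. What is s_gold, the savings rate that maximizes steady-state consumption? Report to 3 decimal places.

n + g + δ = 0.03 + 0.02 + 0.08 = 0.13.
At the golden rule MPK = n+g+δ, and in any Cobb-Douglas steady state s = (n+g+δ)·k/y = MPK·k/y = capital's share 0.43.

s_gold = 0.430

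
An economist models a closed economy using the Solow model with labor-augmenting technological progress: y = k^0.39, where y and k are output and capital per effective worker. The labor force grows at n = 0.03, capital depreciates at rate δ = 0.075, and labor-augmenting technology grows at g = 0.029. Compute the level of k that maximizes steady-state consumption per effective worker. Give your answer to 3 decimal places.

n + g + δ = 0.03 + 0.029 + 0.075 = 0.134.
Maximizing c = f(k) − (n+g+δ)·k gives f'(k) = n+g+δ, i.e. 0.39·k^(0.39−1) = 0.134, so k_gold = (0.39/0.134)^(1/0.61) ≈ 5.7622.

k_gold ≈ 5.762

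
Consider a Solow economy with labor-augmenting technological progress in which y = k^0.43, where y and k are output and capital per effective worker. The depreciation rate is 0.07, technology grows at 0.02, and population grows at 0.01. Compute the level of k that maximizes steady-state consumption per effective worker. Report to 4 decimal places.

Break-even investment rate: n + g + δ = 0.01 + 0.02 + 0.07 = 0.1.
Golden rule sets MPK = n+g+δ: 0.43·k^(0.43−1) = 0.1, so k_gold = (0.43/0.1)^(1/0.57) ≈ 12.9225.

k_gold ≈ 12.9225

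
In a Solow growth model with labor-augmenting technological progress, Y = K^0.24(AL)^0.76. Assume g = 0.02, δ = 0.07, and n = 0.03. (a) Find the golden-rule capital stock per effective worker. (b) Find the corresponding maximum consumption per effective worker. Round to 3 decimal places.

(a) k_gold ≈ 2.489; (b) c_gold ≈ 0.946

n + g + δ = 0.03 + 0.02 + 0.07 = 0.12.
At the golden rule the marginal product of capital equals n+g+δ: 0.24·k^(0.24−1) = 0.12. Solving, k_gold = (0.24/0.12)^(1/0.76) ≈ 2.4894.
y_gold = 2.4894^0.24 ≈ 1.2447; c_gold = y_gold − 0.12·k_gold ≈ 0.9460.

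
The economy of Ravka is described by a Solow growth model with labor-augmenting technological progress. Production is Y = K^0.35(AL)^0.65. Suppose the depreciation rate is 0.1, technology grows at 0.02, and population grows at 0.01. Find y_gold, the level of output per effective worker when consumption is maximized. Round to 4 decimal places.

Capital per effective worker breaks even when investment replaces (n + g + δ)·k; here n + g + δ = 0.13.
Golden rule sets MPK = n+g+δ: 0.35·k^(0.35−1) = 0.13, so k_gold = (0.35/0.13)^(1/0.65) ≈ 4.5891.
Output: y_gold = k_gold^0.35 = 4.5891^0.35 ≈ 1.7045.

y_gold ≈ 1.7045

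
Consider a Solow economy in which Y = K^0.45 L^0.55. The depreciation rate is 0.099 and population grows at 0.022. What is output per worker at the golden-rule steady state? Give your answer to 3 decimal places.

n + δ = 0.022 + 0.099 = 0.121.
Golden rule sets MPK = n+δ: 0.45·k^(0.45−1) = 0.121, so k_gold = (0.45/0.121)^(1/0.55) ≈ 10.8928.
Output: y_gold = k_gold^0.45 = 10.8928^0.45 ≈ 2.9290.

y_gold ≈ 2.929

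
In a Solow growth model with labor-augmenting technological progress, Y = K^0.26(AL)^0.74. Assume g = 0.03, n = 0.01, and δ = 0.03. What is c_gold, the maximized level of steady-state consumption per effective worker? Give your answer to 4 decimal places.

Capital per effective worker breaks even when investment replaces (n + g + δ)·k; here n + g + δ = 0.07.
At the golden rule the marginal product of capital equals n+g+δ: 0.26·k^(0.26−1) = 0.07. Solving, k_gold = (0.26/0.07)^(1/0.74) ≈ 5.8898.
y_gold = 5.8898^0.26 ≈ 1.5857.
c_gold = y_gold − (n+g+δ)·k_gold = 1.5857 − 0.07·5.8898 ≈ 1.1734.

c_gold ≈ 1.1734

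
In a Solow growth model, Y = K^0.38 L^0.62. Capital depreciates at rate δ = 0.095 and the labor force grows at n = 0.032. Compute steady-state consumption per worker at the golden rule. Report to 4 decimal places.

c_gold ≈ 1.2137

Break-even investment rate: n + δ = 0.032 + 0.095 = 0.127.
Setting f'(k) = n+δ gives 0.38·k^(0.38−1) = 0.127, hence k_gold = (0.38/0.127)^(1/0.62) ≈ 5.8575.
y_gold = 5.8575^0.38 ≈ 1.9576.
c_gold = y_gold − (n+δ)·k_gold = 1.9576 − 0.127·5.8575 ≈ 1.2137.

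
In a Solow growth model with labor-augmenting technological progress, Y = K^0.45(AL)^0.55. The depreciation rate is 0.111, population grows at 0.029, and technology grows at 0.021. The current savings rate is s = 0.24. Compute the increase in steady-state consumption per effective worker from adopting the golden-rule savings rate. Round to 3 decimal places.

Δc ≈ 0.222

Break-even investment rate: n + g + δ = 0.029 + 0.021 + 0.111 = 0.161.
Current steady state (s = 0.24): k* = (0.24/0.161)^(1/0.55) ≈ 2.0666, y* = 2.0666^0.45 ≈ 1.3863, c* = (1−0.24)·1.3863 ≈ 1.0536.
Golden rule sets MPK = n+g+δ: 0.45·k^(0.45−1) = 0.161, so k_gold = (0.45/0.161)^(1/0.55) ≈ 6.4806.
y_gold = 6.4806^0.45 ≈ 2.3186, c_gold = y_gold − 0.161·k_gold ≈ 1.2752.
Gain: Δc = 1.2752 − 1.0536 ≈ 0.2216.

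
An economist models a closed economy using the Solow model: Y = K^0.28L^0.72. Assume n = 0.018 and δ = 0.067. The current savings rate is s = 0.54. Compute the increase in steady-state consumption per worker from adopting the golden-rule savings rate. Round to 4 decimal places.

The effective depreciation rate is n + δ = 0.018 + 0.067 = 0.085.
Current steady state (s = 0.54): k* = (0.54/0.085)^(1/0.72) ≈ 13.0390, y* = 13.0390^0.28 ≈ 2.0524, c* = (1−0.54)·2.0524 ≈ 0.9441.
At the golden rule the marginal product of capital equals n+δ: 0.28·k^(0.28−1) = 0.085. Solving, k_gold = (0.28/0.085)^(1/0.72) ≈ 5.2370.
y_gold = 5.2370^0.28 ≈ 1.5898, c_gold = y_gold − 0.085·k_gold ≈ 1.1447.
Gain: Δc = 1.1447 − 0.9441 ≈ 0.2005.

Δc ≈ 0.2005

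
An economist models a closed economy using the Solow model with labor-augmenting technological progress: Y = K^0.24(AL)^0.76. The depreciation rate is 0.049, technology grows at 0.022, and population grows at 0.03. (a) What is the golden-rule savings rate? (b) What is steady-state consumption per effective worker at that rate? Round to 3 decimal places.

(a) s_gold = 0.240; (b) c_gold ≈ 0.999

n + g + δ = 0.03 + 0.022 + 0.049 = 0.101.
For Cobb-Douglas, s_gold equals capital's share: s_gold = 0.24.
At the golden rule the marginal product of capital equals n+g+δ: 0.24·k^(0.24−1) = 0.101. Solving, k_gold = (0.24/0.101)^(1/0.76) ≈ 3.1231.
y_gold = 3.1231^0.24 ≈ 1.3143; c_gold = (1−0.24)·y_gold ≈ 0.9989.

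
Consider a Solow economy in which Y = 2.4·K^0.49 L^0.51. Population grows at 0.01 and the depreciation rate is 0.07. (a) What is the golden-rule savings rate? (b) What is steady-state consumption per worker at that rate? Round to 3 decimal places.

The effective depreciation rate is n + δ = 0.01 + 0.07 = 0.08.
For Cobb-Douglas, s_gold equals capital's share: s_gold = 0.49.
At the golden rule the marginal product of capital equals n+δ: 0.49·2.4·k^(0.49−1) = 0.08. Solving, k_gold = (0.49·2.4/0.08)^(1/0.51) ≈ 194.4722.
y_gold = 2.4·194.4722^0.49 ≈ 31.7506; c_gold = (1−0.49)·y_gold ≈ 16.1928.

(a) s_gold = 0.490; (b) c_gold ≈ 16.193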